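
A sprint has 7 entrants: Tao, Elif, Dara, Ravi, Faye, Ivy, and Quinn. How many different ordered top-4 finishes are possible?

840

This is an ordered selection of 4 from 7: P(7,4).
That gives 7 × 6 × 5 × 4 = 840.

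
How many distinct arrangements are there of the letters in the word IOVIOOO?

IOVIOOO has 7 letters with I appearing twice and O appearing 4 times.
The number of distinct arrangements is 7!/(4!·2!) = 5040/48 = 105.

105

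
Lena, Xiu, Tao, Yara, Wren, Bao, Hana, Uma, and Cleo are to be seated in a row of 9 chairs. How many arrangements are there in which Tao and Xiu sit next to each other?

80640

Glue Tao and Xiu into one block (2 internal orders), leaving 8 units to arrange in a row.
That gives 2 × 8! = 2 × 40320 = 80640.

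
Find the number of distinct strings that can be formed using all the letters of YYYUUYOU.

280

YYYUUYOU has 8 letters with U appearing 3 times and Y appearing 4 times.
Dividing 8! = 40320 by 4!·3! = 144 for the repeated letters gives 280.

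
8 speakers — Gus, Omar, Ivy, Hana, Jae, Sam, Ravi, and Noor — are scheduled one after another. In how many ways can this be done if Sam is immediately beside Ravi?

10080

Glue Sam and Ravi into one block (2 internal orders), leaving 7 units to arrange in a row.
So the count is 2·(7)! = 10080.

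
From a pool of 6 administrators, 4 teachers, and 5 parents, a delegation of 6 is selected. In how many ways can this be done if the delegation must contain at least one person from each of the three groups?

Unrestricted: C(15,6) = 5005 ways to pick any 6 of the 15.
Subtract selections that omit an entire group: no administrators → C(9,6) = 84; no teachers → C(11,6) = 462; no parents → C(10,6) = 210.
Add back selections omitting two groups (i.e. drawn from a single group): C(6,6) + C(4,6) + C(5,6) = 1.
By inclusion–exclusion: 5005 − 756 + 1 = 4250.

4250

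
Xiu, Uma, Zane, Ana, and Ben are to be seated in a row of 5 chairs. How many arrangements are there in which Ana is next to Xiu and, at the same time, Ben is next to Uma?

Treat {Ana,Xiu} as one block (2 orders) and {Ben,Uma} as another (2 orders).
That leaves 3 units to arrange: 2 × 2 × 3! = 4 × 6 = 24.

24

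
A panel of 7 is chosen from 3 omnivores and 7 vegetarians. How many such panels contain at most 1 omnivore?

22

Split by how many omnivores are chosen (0 through 1).
Sum: C(3,0)·C(7,7) + C(3,1)·C(7,6) = 1 + 21 = 22.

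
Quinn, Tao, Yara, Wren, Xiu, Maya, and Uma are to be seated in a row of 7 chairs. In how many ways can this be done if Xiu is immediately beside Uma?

Glue Xiu and Uma into one block (2 internal orders), leaving 6 units to arrange in a row.
So the count is 2·(6)! = 1440.

1440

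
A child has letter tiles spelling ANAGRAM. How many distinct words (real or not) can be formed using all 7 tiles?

840

Letter multiplicities in ANAGRAM: A×3, G×1, M×1, N×1, R×1.
Dividing 7! = 5040 by 3! = 6 for the repeated letters gives 840.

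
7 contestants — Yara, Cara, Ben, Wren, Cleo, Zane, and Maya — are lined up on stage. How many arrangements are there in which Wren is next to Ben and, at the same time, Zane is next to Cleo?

Treat {Wren,Ben} as one block (2 orders) and {Zane,Cleo} as another (2 orders).
That leaves 5 units to arrange: 2 × 2 × 5! = 4 × 120 = 480.

480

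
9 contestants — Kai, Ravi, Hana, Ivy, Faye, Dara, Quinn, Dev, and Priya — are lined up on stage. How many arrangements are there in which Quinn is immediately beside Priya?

80640

Place the 7 others and the Quinn-Priya pair as 8 objects in a line; the pair has 2 internal arrangements.
That gives 2 × 8! = 2 × 40320 = 80640.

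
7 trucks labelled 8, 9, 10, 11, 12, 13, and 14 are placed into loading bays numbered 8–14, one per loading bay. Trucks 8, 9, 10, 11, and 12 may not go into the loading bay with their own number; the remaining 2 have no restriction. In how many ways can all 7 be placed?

Let Aᵢ (for 8 ≤ i ≤ 12) be the placements that put truck i in its forbidden loading bay. Any j of these fix j positions, leaving (7−j)! ways to fill the rest, and there are C(5,j) ways to pick which j.
By inclusion–exclusion, the number of valid placements is Σ_{j=0}^{5} (−1)^j C(5,j)·(7−j)!.
Computing: 5040 − 3600 + 1200 − 240 + 30 − 2 = 2428.

2428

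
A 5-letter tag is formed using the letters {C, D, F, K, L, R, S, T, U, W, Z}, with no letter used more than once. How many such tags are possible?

55440

This is a permutation of 5 out of 11: P(11,5) = 11!/6!.
That product is 11 × 10 × 9 × 8 × 7 = 55440.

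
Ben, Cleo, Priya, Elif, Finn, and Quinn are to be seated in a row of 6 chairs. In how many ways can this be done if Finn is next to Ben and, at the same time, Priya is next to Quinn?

96

Treat {Finn,Ben} as one block (2 orders) and {Priya,Quinn} as another (2 orders).
That leaves 4 units to arrange: 2 × 2 × 4! = 4 × 24 = 96.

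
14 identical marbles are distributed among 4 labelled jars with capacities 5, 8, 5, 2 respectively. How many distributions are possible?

62

By stars and bars, unrestricted non-negative solutions to x_1+…+x_4 = 14 number C(14+3,3) = 680.
Subtract solutions that violate a single cap (substitute x_i' = x_i − (cap_i+1)): x_1 ≥ 6 gives C(11,3) = 165; x_2 ≥ 9 gives C(8,3) = 56; x_3 ≥ 6 gives C(11,3) = 165; x_4 ≥ 3 gives C(14,3) = 364. Together 750.
Add back pairs where two caps are both exceeded: 0 + 10 + 56 + 0 + 10 + 56 = 132.
By inclusion–exclusion the count is 680 − 750 + 132 = 62.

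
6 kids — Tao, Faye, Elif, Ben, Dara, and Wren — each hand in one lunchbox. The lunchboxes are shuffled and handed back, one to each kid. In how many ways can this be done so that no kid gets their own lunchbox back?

Count assignments avoiding every fixed point. For any j of the 6 kids fixed to their own lunchbox, the other 6−j can be arranged in (6−j)! ways.
By inclusion–exclusion this is Σ_{j=0}^{6} (−1)^j C(6,j)·(6−j)!.
Computing: 720 − 720 + 360 − 120 + 30 − 6 + 1 = 265.

265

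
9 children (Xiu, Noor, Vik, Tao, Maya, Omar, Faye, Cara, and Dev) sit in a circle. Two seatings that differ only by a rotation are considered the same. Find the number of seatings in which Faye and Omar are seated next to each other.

10080

Treat {Faye, Omar} as one unit (2 internal orders) and seat the resulting 8 units around the table: (7)! circular arrangements.
So 2 × (7)! = 2 × 5040 = 10080.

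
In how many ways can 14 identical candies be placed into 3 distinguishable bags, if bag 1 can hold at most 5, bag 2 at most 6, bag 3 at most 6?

10

Ignoring the caps, the number of non-negative solutions to x_1+…+x_3 = 14 is C(16,2) = 120.
Subtract solutions that violate a single cap (substitute x_i' = x_i − (cap_i+1)): x_1 ≥ 6 gives C(10,2) = 45; x_2 ≥ 7 gives C(9,2) = 36; x_3 ≥ 7 gives C(9,2) = 36. Together 117.
Add back pairs where two caps are both exceeded: 3 + 3 + 1 = 7.
By inclusion–exclusion the count is 120 − 117 + 7 = 10.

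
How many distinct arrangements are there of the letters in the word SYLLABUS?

The 8 letters of SYLLABUS have repeats: L appearing twice and S appearing twice.
So there are 8! / (2!·2!) = 10080 distinguishable arrangements.

10080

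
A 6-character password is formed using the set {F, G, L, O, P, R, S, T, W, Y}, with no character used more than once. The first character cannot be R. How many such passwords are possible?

136080

The first character has 10−1 = 9 choices (anything except R).
The remaining 5 characters are filled from the other 9 symbols without repetition: 9 × 8 × 7 × 6 × 5 = 15120.
Total: 9 × 15120 = 136080.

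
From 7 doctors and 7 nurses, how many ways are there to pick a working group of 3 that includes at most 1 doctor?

182

Split by how many doctors are chosen (0 through 1).
Sum: C(7,0)·C(7,3) + C(7,1)·C(7,2) = 35 + 147 = 182.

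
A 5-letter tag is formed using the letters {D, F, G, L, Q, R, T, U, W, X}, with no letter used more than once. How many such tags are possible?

30240

This is a permutation of 5 out of 10: P(10,5) = 10!/5!.
That product is 10 × 9 × 8 × 7 × 6 = 30240.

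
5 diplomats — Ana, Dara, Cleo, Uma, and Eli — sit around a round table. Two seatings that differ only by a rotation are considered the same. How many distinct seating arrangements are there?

Fix one person's seat to break rotational symmetry; the remaining 4 people can be arranged in (4)! = 24 ways.

24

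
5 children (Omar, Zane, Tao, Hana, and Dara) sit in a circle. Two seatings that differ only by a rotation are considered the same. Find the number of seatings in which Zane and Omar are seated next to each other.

12

Treat {Zane, Omar} as one unit (2 internal orders) and seat the resulting 4 units around the table: (3)! circular arrangements.
So 2 × (3)! = 2 × 6 = 12.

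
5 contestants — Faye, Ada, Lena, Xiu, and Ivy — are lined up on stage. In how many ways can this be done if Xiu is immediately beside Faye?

48

Treat {Xiu, Faye} as a single unit. There are 4 units to order, and the pair itself can be ordered 2 ways.
So the count is 2·(4)! = 48.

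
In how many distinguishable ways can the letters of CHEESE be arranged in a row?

The 6 letters of CHEESE have repeats: E appearing 3 times.
Dividing 6! = 720 by 3! = 6 for the repeated letters gives 120.

120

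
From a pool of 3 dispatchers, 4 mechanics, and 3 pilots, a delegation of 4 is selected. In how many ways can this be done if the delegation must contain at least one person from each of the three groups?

126

With no constraint there are C(10,4) = 210 possible selections.
Selections missing a whole group: no dispatchers → C(7,4) = 35; no mechanics → C(6,4) = 15; no pilots → C(7,4) = 35.
Add back selections omitting two groups (i.e. drawn from a single group): C(3,4) + C(4,4) + C(3,4) = 1.
By inclusion–exclusion: 210 − 85 + 1 = 126.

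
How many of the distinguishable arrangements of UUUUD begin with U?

Fix U in the first position and arrange the remaining 4 letters.
Those 4 letters have U appearing 3 times, giving (4)!/(3!) = 4.

4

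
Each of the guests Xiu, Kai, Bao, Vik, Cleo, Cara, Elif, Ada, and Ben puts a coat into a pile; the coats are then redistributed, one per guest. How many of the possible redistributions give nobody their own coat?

133496

This is the derangement count D_9: permutations of 9 items with no fixed point.
By inclusion–exclusion this is Σ_{j=0}^{9} (−1)^j C(9,j)·(9−j)!.
Computing: 362880 − 362880 + 181440 − 60480 + 15120 − 3024 + 504 − 72 + 9 − 1 = 133496.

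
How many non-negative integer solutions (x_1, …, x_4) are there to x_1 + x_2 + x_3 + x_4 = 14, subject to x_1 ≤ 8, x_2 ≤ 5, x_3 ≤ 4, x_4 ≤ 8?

Without the upper bounds there are C(17,3) = 680 ways to split 14 among 4 variables.
Subtract solutions that violate a single cap (substitute x_i' = x_i − (cap_i+1)): x_1 ≥ 9 gives C(8,3) = 56; x_2 ≥ 6 gives C(11,3) = 165; x_3 ≥ 5 gives C(12,3) = 220; x_4 ≥ 9 gives C(8,3) = 56. Together 497.
Add back pairs where two caps are both exceeded: 0 + 1 + 0 + 20 + 0 + 1 = 22.
By inclusion–exclusion the count is 680 − 497 + 22 = 205.

205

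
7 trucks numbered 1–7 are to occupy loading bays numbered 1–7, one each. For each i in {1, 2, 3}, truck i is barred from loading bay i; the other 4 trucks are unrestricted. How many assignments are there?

Let Aᵢ (for i ∈ {1, 2, 3}) be the placements that put truck i in its forbidden loading bay. Any j of these fix j positions, leaving (7−j)! ways to fill the rest, and there are C(3,j) ways to pick which j.
By inclusion–exclusion, the number of valid placements is Σ_{j=0}^{3} (−1)^j C(3,j)·(7−j)!.
Computing: 5040 − 2160 + 360 − 24 = 3216.

3216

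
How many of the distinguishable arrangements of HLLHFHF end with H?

90

Fix H in the last position and arrange the remaining 6 letters.
Those 6 letters have F appearing twice, H appearing twice, and L appearing twice, giving (6)!/(2!·2!·2!) = 90.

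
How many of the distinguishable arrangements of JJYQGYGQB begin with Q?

With the first slot taken by Q, it remains to arrange the other 8 letters (JJYGYGQB).
Those 8 letters have G appearing twice, J appearing twice, and Y appearing twice, giving (8)!/(2!·2!·2!) = 5040.

5040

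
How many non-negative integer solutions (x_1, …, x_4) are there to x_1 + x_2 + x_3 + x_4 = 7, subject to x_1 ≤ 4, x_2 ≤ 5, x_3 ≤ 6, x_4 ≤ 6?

By stars and bars, unrestricted non-negative solutions to x_1+…+x_4 = 7 number C(7+3,3) = 120.
Subtract solutions that violate a single cap (substitute x_i' = x_i − (cap_i+1)): x_1 ≥ 5 gives C(5,3) = 10; x_2 ≥ 6 gives C(4,3) = 4; x_3 ≥ 7 gives C(3,3) = 1; x_4 ≥ 7 gives C(3,3) = 1. Together 16.
No two caps can be exceeded simultaneously, so the pair terms are all 0.
By inclusion–exclusion the count is 120 − 16 + 0 = 104.

104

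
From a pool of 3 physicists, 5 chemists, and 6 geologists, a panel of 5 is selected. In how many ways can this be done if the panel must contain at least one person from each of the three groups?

1365

Unrestricted: C(14,5) = 2002 ways to pick any 5 of the 14.
Selections missing a whole group: no physicists → C(11,5) = 462; no chemists → C(9,5) = 126; no geologists → C(8,5) = 56.
Add back selections omitting two groups (i.e. drawn from a single group): C(3,5) + C(5,5) + C(6,5) = 7.
By inclusion–exclusion: 2002 − 644 + 7 = 1365.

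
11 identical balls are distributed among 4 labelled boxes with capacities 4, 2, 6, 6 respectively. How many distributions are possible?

73

By stars and bars, unrestricted non-negative solutions to x_1+…+x_4 = 11 number C(11+3,3) = 364.
Subtract solutions that violate a single cap (substitute x_i' = x_i − (cap_i+1)): x_1 ≥ 5 gives C(9,3) = 84; x_2 ≥ 3 gives C(11,3) = 165; x_3 ≥ 7 gives C(7,3) = 35; x_4 ≥ 7 gives C(7,3) = 35. Together 319.
Add back pairs where two caps are both exceeded: 20 + 0 + 0 + 4 + 4 + 0 = 28.
By inclusion–exclusion the count is 364 − 319 + 28 = 73.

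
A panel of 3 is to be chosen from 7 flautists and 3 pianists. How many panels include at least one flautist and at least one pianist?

84

With no constraint there are C(10,3) = 120 possible selections.
Selections missing a whole group: no flautists → C(3,3) = 1; no pianists → C(7,3) = 35.
Both groups omitted at once is impossible, so 120 − 36 = 84.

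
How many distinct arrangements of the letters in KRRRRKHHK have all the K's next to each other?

105

Treat the 3 copies of K as a single block. The multiset to arrange is then {KKK, H, H, R, R, R, R}, 7 items in all.
That gives (7)!/(4!·2!) = 105 arrangements.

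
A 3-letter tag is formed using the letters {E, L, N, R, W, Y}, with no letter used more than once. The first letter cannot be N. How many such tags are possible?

The first letter has 6−1 = 5 choices (anything except N).
The remaining 2 letters are filled from the other 5 symbols without repetition: 5 × 4 = 20.
Total: 5 × 20 = 100.

100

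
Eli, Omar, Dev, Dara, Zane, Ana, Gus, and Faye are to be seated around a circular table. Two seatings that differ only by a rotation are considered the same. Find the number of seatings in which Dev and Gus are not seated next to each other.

3600

Without the restriction there are (7)! = 5040 seatings.
Those with Dev next to Gus: fuse the pair into one unit and seat 7 units around a circle — 2·(6)! = 1440.
Subtracting, 5040 − 1440 = 3600.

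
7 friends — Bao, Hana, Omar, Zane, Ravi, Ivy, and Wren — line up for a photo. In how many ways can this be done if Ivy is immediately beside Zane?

Place the 5 others and the Ivy-Zane pair as 6 objects in a line; the pair has 2 internal arrangements.
That gives 2 × 6! = 2 × 720 = 1440.

1440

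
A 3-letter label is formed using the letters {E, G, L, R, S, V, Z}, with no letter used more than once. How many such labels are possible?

210

This is a permutation of 3 out of 7: P(7,3) = 7!/4!.
7 × 6 × 5 = 210.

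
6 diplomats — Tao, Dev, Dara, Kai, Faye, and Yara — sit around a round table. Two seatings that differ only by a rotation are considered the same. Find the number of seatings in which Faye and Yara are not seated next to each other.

72

All circular seatings of 6 people number (5)! = 120.
Seatings with Faye beside Yara: treat them as a block with 2 internal orders, giving 2 × (4)! = 48.
Subtracting, 120 − 48 = 72.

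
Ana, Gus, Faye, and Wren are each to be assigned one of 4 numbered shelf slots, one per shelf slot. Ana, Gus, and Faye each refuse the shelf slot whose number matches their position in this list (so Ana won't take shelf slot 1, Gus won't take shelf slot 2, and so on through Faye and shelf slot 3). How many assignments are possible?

11

Let Aᵢ (for i ∈ {1, 2, 3}) be the placements that put person i in their forbidden shelf slot. Any j of these fix j positions, leaving (4−j)! ways to fill the rest, and there are C(3,j) ways to pick which j.
By inclusion–exclusion, the number of valid placements is Σ_{j=0}^{3} (−1)^j C(3,j)·(4−j)!.
Computing: 24 − 18 + 6 − 1 = 11.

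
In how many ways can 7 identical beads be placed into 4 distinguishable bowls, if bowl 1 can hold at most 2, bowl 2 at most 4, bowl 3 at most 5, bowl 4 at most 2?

40

By stars and bars, unrestricted non-negative solutions to x_1+…+x_4 = 7 number C(7+3,3) = 120.
Subtract solutions that violate a single cap (substitute x_i' = x_i − (cap_i+1)): x_1 ≥ 3 gives C(7,3) = 35; x_2 ≥ 5 gives C(5,3) = 10; x_3 ≥ 6 gives C(4,3) = 4; x_4 ≥ 3 gives C(7,3) = 35. Together 84.
Add back pairs where two caps are both exceeded: 0 + 0 + 4 + 0 + 0 + 0 = 4.
By inclusion–exclusion the count is 120 − 84 + 4 = 40.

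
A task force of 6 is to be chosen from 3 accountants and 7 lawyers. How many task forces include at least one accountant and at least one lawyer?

203

With no constraint there are C(10,6) = 210 possible selections.
Subtract selections that omit an entire group: no accountants → C(7,6) = 7; no lawyers → C(3,6) = 0.
Both groups omitted at once is impossible, so 210 − 7 = 203.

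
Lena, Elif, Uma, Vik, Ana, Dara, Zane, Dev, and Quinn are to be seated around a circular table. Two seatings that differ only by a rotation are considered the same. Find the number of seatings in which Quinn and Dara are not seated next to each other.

Without the restriction there are (8)! = 40320 seatings.
Seatings with Quinn beside Dara: treat them as a block with 2 internal orders, giving 2 × (7)! = 10080.
Subtracting, 40320 − 10080 = 30240.

30240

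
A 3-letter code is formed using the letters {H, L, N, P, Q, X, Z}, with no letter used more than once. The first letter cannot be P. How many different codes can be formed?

The first letter has 7−1 = 6 choices (anything except P).
The remaining 2 letters are filled from the other 6 symbols without repetition: 6 × 5 = 30.
Total: 6 × 30 = 180.

180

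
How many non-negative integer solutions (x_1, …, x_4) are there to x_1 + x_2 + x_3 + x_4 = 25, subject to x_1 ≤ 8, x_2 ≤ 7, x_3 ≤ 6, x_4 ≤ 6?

10

Ignoring the caps, the number of non-negative solutions to x_1+…+x_4 = 25 is C(28,3) = 3276.
Subtract solutions that violate a single cap (substitute x_i' = x_i − (cap_i+1)): x_1 ≥ 9 gives C(19,3) = 969; x_2 ≥ 8 gives C(20,3) = 1140; x_3 ≥ 7 gives C(21,3) = 1330; x_4 ≥ 7 gives C(21,3) = 1330. Together 4769.
Add back pairs where two caps are both exceeded: 165 + 220 + 220 + 286 + 286 + 364 = 1541.
Subtract triples: 4 + 4 + 10 + 20 = 38.
By inclusion–exclusion the count is 3276 − 4769 + 1541 − 38 = 10.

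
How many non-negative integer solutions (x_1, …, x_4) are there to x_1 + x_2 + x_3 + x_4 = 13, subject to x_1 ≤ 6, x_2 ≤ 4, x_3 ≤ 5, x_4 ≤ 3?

Without the upper bounds there are C(16,3) = 560 ways to split 13 among 4 variables.
Subtract solutions that violate a single cap (substitute x_i' = x_i − (cap_i+1)): x_1 ≥ 7 gives C(9,3) = 84; x_2 ≥ 5 gives C(11,3) = 165; x_3 ≥ 6 gives C(10,3) = 120; x_4 ≥ 4 gives C(12,3) = 220. Together 589.
Add back pairs where two caps are both exceeded: 4 + 1 + 10 + 10 + 35 + 20 = 80.
By inclusion–exclusion the count is 560 − 589 + 80 = 51.

51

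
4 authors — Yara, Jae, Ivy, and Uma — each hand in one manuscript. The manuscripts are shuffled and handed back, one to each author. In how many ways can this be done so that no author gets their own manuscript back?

Let Aᵢ be the assignments in which author i gets their own manuscript. We want the size of the complement of A₁∪…∪A_4.
By inclusion–exclusion this is Σ_{j=0}^{4} (−1)^j C(4,j)·(4−j)!.
Computing: 24 − 24 + 12 − 4 + 1 = 9.

9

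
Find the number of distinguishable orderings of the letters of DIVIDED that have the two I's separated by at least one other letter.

There are 7!/(3!·2!) = 420 arrangements of DIVIDED in total.
Arrangements with the I's together: treat II as one letter, giving (6)!/(3!) = 120.
Hence 420 − 120 = 300.

300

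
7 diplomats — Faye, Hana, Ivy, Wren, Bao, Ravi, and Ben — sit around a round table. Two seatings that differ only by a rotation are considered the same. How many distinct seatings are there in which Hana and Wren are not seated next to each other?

All circular seatings of 7 people number (6)! = 720.
Seatings with Hana beside Wren: treat them as a block with 2 internal orders, giving 2 × (5)! = 240.
Subtracting, 720 − 240 = 480.

480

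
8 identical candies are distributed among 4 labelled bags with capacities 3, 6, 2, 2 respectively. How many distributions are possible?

By stars and bars, unrestricted non-negative solutions to x_1+…+x_4 = 8 number C(8+3,3) = 165.
Subtract solutions that violate a single cap (substitute x_i' = x_i − (cap_i+1)): x_1 ≥ 4 gives C(7,3) = 35; x_2 ≥ 7 gives C(4,3) = 4; x_3 ≥ 3 gives C(8,3) = 56; x_4 ≥ 3 gives C(8,3) = 56. Together 151.
Add back pairs where two caps are both exceeded: 0 + 4 + 4 + 0 + 0 + 10 = 18.
By inclusion–exclusion the count is 165 − 151 + 18 = 32.

32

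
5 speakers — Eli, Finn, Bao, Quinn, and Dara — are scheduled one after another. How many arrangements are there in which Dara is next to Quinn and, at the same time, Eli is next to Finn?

Treat {Dara,Quinn} as one block (2 orders) and {Eli,Finn} as another (2 orders).
That leaves 3 units to arrange: 2 × 2 × 3! = 4 × 6 = 24.

24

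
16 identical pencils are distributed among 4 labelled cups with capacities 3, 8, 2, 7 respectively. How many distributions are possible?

30

Ignoring the caps, the number of non-negative solutions to x_1+…+x_4 = 16 is C(19,3) = 969.
Subtract solutions that violate a single cap (substitute x_i' = x_i − (cap_i+1)): x_1 ≥ 4 gives C(15,3) = 455; x_2 ≥ 9 gives C(10,3) = 120; x_3 ≥ 3 gives C(16,3) = 560; x_4 ≥ 8 gives C(11,3) = 165. Together 1300.
Add back pairs where two caps are both exceeded: 20 + 220 + 35 + 35 + 0 + 56 = 366.
Subtract triples: 1 + 0 + 4 + 0 = 5.
By inclusion–exclusion the count is 969 − 1300 + 366 − 5 = 30.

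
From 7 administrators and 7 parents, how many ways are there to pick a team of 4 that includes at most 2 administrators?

Split by how many administrators are chosen (0 through 2).
Sum: C(7,0)·C(7,4) + C(7,1)·C(7,3) + C(7,2)·C(7,2) = 35 + 245 + 441 = 721.

721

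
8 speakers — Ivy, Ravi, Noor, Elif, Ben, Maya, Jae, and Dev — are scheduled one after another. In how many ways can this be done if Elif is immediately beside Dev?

Place the 6 others and the Elif-Dev pair as 7 objects in a line; the pair has 2 internal arrangements.
That gives 2 × 7! = 2 × 5040 = 10080.

10080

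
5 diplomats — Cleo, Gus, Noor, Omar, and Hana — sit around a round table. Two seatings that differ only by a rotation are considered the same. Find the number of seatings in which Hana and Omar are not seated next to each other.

Without the restriction there are (4)! = 24 seatings.
Those with Hana next to Omar: fuse the pair into one unit and seat 4 units around a circle — 2·(3)! = 12.
Subtracting, 24 − 12 = 12.

12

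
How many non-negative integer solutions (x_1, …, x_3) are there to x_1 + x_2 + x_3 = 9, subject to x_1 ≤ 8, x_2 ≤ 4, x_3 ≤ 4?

By stars and bars, unrestricted non-negative solutions to x_1+…+x_3 = 9 number C(9+2,2) = 55.
Subtract solutions that violate a single cap (substitute x_i' = x_i − (cap_i+1)): x_1 ≥ 9 gives C(2,2) = 1; x_2 ≥ 5 gives C(6,2) = 15; x_3 ≥ 5 gives C(6,2) = 15. Together 31.
No two caps can be exceeded simultaneously, so the pair terms are all 0.
By inclusion–exclusion the count is 55 − 31 + 0 = 24.

24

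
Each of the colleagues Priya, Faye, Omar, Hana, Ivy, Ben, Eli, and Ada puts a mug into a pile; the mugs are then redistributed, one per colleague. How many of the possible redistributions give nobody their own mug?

14833

Let Aᵢ be the assignments in which colleague i gets their own mug. We want the size of the complement of A₁∪…∪A_8.
By inclusion–exclusion this is Σ_{j=0}^{8} (−1)^j C(8,j)·(8−j)!.
Computing: 40320 − 40320 + 20160 − 6720 + 1680 − 336 + 56 − 8 + 1 = 14833.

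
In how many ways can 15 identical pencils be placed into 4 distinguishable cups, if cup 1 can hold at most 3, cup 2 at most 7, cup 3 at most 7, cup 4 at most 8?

Ignoring the caps, the number of non-negative solutions to x_1+…+x_4 = 15 is C(18,3) = 816.
Subtract solutions that violate a single cap (substitute x_i' = x_i − (cap_i+1)): x_1 ≥ 4 gives C(14,3) = 364; x_2 ≥ 8 gives C(10,3) = 120; x_3 ≥ 8 gives C(10,3) = 120; x_4 ≥ 9 gives C(9,3) = 84. Together 688.
Add back pairs where two caps are both exceeded: 20 + 20 + 10 + 0 + 0 + 0 = 50.
By inclusion–exclusion the count is 816 − 688 + 50 = 178.

178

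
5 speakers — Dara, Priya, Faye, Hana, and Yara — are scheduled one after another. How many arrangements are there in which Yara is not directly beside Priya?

72

There are 5! = 120 arrangements in all. If Yara and Priya are adjacent, merging them into one block gives 2·(4)! = 48 arrangements.
So 120 − 48 = 72 arrangements keep them apart.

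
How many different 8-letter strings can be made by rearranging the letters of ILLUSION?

10080

Letter multiplicities in ILLUSION: I×2, L×2, N×1, O×1, S×1, U×1.
The number of distinct arrangements is 8!/(2!·2!) = 40320/4 = 10080.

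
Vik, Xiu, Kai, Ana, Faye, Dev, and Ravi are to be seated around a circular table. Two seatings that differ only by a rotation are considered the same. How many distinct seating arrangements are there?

Seat Vik anywhere (absorbing the rotational symmetry), then permute the other 6: (6)! = 720.

720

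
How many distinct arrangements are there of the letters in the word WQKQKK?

60

Letter multiplicities in WQKQKK: K×3, Q×2, W×1.
Dividing 6! = 720 by 3!·2! = 12 for the repeated letters gives 60.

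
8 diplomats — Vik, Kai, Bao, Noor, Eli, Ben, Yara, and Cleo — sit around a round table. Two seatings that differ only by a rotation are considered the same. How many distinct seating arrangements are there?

5040

Fix one person's seat to break rotational symmetry; the remaining 7 people can be arranged in (7)! = 5040 ways.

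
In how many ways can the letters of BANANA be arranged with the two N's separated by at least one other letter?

Total arrangements of BANANA: 6!/(3!·2!) = 60.
Arrangements with the N's together: treat NN as one letter, giving (5)!/(3!) = 20.
Subtracting, 60 − 20 = 40 arrangements keep the N's apart.

40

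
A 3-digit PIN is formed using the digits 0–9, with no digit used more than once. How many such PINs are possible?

With no repetition, fill the 3 digits in order: 10 choices, then 9, down to 8.
10 × 9 × 8 = 720.

720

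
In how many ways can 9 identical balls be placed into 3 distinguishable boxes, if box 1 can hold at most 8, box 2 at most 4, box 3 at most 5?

By stars and bars, unrestricted non-negative solutions to x_1+…+x_3 = 9 number C(9+2,2) = 55.
Subtract solutions that violate a single cap (substitute x_i' = x_i − (cap_i+1)): x_1 ≥ 9 gives C(2,2) = 1; x_2 ≥ 5 gives C(6,2) = 15; x_3 ≥ 6 gives C(5,2) = 10. Together 26.
No two caps can be exceeded simultaneously, so the pair terms are all 0.
By inclusion–exclusion the count is 55 − 26 + 0 = 29.

29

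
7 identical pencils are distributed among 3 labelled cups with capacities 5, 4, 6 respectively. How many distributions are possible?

Without the upper bounds there are C(9,2) = 36 ways to split 7 among 3 cups.
Subtract solutions that violate a single cap (substitute x_i' = x_i − (cap_i+1)): x_1 ≥ 6 gives C(3,2) = 3; x_2 ≥ 5 gives C(4,2) = 6; x_3 ≥ 7 gives C(2,2) = 1. Together 10.
No two caps can be exceeded simultaneously, so the pair terms are all 0.
By inclusion–exclusion the count is 36 − 10 + 0 = 26.

26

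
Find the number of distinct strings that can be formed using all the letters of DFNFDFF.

DFNFDFF has 7 letters with D appearing twice and F appearing 4 times.
The number of distinct arrangements is 7!/(4!·2!) = 5040/48 = 105.

105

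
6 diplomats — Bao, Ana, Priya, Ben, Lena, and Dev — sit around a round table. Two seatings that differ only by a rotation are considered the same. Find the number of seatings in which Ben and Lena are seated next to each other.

Glue Ben and Lena into a block (2 internal orders). Seating 5 units around a circle gives (4)! arrangements.
So 2 × (4)! = 2 × 24 = 48.

48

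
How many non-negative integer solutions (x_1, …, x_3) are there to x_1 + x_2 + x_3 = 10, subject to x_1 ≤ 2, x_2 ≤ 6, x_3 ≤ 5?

By stars and bars, unrestricted non-negative solutions to x_1+…+x_3 = 10 number C(10+2,2) = 66.
Subtract solutions that violate a single cap (substitute x_i' = x_i − (cap_i+1)): x_1 ≥ 3 gives C(9,2) = 36; x_2 ≥ 7 gives C(5,2) = 10; x_3 ≥ 6 gives C(6,2) = 15. Together 61.
Add back pairs where two caps are both exceeded: 1 + 3 + 0 = 4.
By inclusion–exclusion the count is 66 − 61 + 4 = 9.

9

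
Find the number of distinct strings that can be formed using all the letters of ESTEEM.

120

ESTEEM has 6 letters with E appearing 3 times.
Dividing 6! = 720 by 3! = 6 for the repeated letters gives 120.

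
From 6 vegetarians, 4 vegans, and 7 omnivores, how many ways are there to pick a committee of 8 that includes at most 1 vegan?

8151

Split by how many vegans are chosen (0 through 1).
Sum: C(4,0)·C(13,8) + C(4,1)·C(13,7) = 1287 + 6864 = 8151.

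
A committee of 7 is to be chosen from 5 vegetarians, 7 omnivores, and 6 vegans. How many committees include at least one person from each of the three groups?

Unrestricted: C(18,7) = 31824 ways to pick any 7 of the 18.
Selections missing a whole group: no vegetarians → C(13,7) = 1716; no omnivores → C(11,7) = 330; no vegans → C(12,7) = 792.
Add back selections omitting two groups (i.e. drawn from a single group): C(5,7) + C(7,7) + C(6,7) = 1.
By inclusion–exclusion: 31824 − 2838 + 1 = 28987.

28987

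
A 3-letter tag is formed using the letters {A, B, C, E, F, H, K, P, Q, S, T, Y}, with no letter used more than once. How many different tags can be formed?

1320

With no repetition, fill the 3 letters in order: 12 choices, then 11, down to 10.
That product is 12 × 11 × 10 = 1320.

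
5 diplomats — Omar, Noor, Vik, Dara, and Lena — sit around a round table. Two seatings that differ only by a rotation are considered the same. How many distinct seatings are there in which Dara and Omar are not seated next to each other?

12

All circular seatings of 5 people number (4)! = 24.
Those with Dara next to Omar: fuse the pair into one unit and seat 4 units around a circle — 2·(3)! = 12.
Subtracting, 24 − 12 = 12.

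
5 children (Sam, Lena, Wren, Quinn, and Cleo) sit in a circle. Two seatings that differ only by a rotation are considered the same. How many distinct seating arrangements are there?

24

Around a circle, 5 distinct people have 5!/5 = (4)! = 24 rotationally distinct seatings.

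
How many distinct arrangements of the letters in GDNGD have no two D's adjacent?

18

Total arrangements of GDNGD: 5!/(2!·2!) = 30.
Arrangements with the D's together: treat DD as one letter, giving (4)!/(2!) = 12.
Hence 30 − 12 = 18.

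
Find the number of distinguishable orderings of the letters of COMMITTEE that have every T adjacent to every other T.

Treat the 2 copies of T as a single block. The multiset to arrange is then {TT, C, E, E, I, M, M, O}, 8 items in all.
That gives (8)!/(2!·2!) = 10080 arrangements.

10080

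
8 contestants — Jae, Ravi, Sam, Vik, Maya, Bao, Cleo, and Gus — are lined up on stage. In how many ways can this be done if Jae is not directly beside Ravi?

30240

Of the 8! = 40320 arrangements, those with Jae and Ravi adjacent number 2 × 7! = 10080 (treat the pair as a block with 2 internal orders).
So 40320 − 10080 = 30240 arrangements keep them apart.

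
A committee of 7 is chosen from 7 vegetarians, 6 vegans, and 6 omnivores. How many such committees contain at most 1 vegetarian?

Split by how many vegetarians are chosen (0 through 1).
Sum: C(7,0)·C(12,7) + C(7,1)·C(12,6) = 792 + 6468 = 7260.

7260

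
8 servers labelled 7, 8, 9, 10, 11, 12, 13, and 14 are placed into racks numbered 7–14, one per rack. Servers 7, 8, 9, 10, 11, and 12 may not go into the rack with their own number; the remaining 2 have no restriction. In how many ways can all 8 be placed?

18806

Let Aᵢ (for 7 ≤ i ≤ 12) be the placements that put server i in its forbidden rack. Any j of these fix j positions, leaving (8−j)! ways to fill the rest, and there are C(6,j) ways to pick which j.
By inclusion–exclusion, the number of valid placements is Σ_{j=0}^{6} (−1)^j C(6,j)·(8−j)!.
Computing: 40320 − 30240 + 10800 − 2400 + 360 − 36 + 2 = 18806.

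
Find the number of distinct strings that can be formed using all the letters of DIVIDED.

420

DIVIDED has 7 letters with D appearing 3 times and I appearing twice.
Dividing 7! = 5040 by 3!·2! = 12 for the repeated letters gives 420.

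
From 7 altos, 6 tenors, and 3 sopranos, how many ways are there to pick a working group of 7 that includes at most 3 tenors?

9360

Split by how many tenors are chosen (0 through 3).
Sum: C(6,0)·C(10,7) + C(6,1)·C(10,6) + C(6,2)·C(10,5) + C(6,3)·C(10,4) = 120 + 1260 + 3780 + 4200 = 9360.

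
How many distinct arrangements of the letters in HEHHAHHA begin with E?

Fix E in the first position and arrange the remaining 7 letters.
Those 7 letters have A appearing twice and H appearing 5 times, giving (7)!/(5!·2!) = 21.

21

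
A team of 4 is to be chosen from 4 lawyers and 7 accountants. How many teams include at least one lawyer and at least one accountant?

Total 4-person selections from all 11: C(11,4) = 330.
Subtract selections that omit an entire group: no lawyers → C(7,4) = 35; no accountants → C(4,4) = 1.
Both groups omitted at once is impossible, so 330 − 36 = 294.

294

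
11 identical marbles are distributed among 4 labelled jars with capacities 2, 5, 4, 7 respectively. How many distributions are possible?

Ignoring the caps, the number of non-negative solutions to x_1+…+x_4 = 11 is C(14,3) = 364.
Subtract solutions that violate a single cap (substitute x_i' = x_i − (cap_i+1)): x_1 ≥ 3 gives C(11,3) = 165; x_2 ≥ 6 gives C(8,3) = 56; x_3 ≥ 5 gives C(9,3) = 84; x_4 ≥ 8 gives C(6,3) = 20. Together 325.
Add back pairs where two caps are both exceeded: 10 + 20 + 1 + 1 + 0 + 0 = 32.
By inclusion–exclusion the count is 364 − 325 + 32 = 71.

71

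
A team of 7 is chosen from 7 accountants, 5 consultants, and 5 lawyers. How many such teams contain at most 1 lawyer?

5412

Split by how many lawyers are chosen (0 through 1).
Sum: C(5,0)·C(12,7) + C(5,1)·C(12,6) = 792 + 4620 = 5412.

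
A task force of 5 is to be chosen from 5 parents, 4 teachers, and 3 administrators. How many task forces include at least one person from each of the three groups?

Total 5-person selections from all 12: C(12,5) = 792.
Selections missing a whole group: no parents → C(7,5) = 21; no teachers → C(8,5) = 56; no administrators → C(9,5) = 126.
Add back selections omitting two groups (i.e. drawn from a single group): C(5,5) + C(4,5) + C(3,5) = 1.
By inclusion–exclusion: 792 − 203 + 1 = 590.

590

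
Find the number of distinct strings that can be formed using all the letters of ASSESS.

The 6 letters of ASSESS have repeats: S appearing 4 times.
Dividing 6! = 720 by 4! = 24 for the repeated letters gives 30.

30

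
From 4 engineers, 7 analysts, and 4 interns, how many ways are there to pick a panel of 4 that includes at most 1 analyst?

462

Split by how many analysts are chosen (0 through 1).
Sum: C(7,0)·C(8,4) + C(7,1)·C(8,3) = 70 + 392 = 462.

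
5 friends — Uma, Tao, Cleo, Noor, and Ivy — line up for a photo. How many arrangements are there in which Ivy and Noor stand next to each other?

48

Place the 3 others and the Ivy-Noor pair as 4 objects in a line; the pair has 2 internal arrangements.
So the count is 2·(4)! = 48.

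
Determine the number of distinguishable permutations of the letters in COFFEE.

Letter multiplicities in COFFEE: C×1, E×2, F×2, O×1.
So there are 6! / (2!·2!) = 180 distinguishable arrangements.

180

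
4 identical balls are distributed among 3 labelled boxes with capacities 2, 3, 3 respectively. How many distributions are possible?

Ignoring the caps, the number of non-negative solutions to x_1+…+x_3 = 4 is C(6,2) = 15.
Subtract solutions that violate a single cap (substitute x_i' = x_i − (cap_i+1)): x_1 ≥ 3 gives C(3,2) = 3; x_2 ≥ 4 gives C(2,2) = 1; x_3 ≥ 4 gives C(2,2) = 1. Together 5.
No two caps can be exceeded simultaneously, so the pair terms are all 0.
By inclusion–exclusion the count is 15 − 5 + 0 = 10.

10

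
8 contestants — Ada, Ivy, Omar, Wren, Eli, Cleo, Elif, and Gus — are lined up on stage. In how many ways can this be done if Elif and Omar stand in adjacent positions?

10080

Glue Elif and Omar into one block (2 internal orders), leaving 7 units to arrange in a row.
So the count is 2·(7)! = 10080.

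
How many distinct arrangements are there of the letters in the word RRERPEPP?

The 8 letters of RRERPEPP have repeats: E appearing twice, P appearing 3 times, and R appearing 3 times.
So there are 8! / (3!·3!·2!) = 560 distinguishable arrangements.

560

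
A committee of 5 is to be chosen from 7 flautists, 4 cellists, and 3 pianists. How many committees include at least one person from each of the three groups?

Total 5-person selections from all 14: C(14,5) = 2002.
Selections missing a whole group: no flautists → C(7,5) = 21; no cellists → C(10,5) = 252; no pianists → C(11,5) = 462.
Add back selections omitting two groups (i.e. drawn from a single group): C(7,5) + C(4,5) + C(3,5) = 21.
By inclusion–exclusion: 2002 − 735 + 21 = 1288.

1288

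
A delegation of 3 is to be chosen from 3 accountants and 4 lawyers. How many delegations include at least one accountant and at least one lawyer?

With no constraint there are C(7,3) = 35 possible selections.
Subtract selections that omit an entire group: no accountants → C(4,3) = 4; no lawyers → C(3,3) = 1.
Both groups omitted at once is impossible, so 35 − 5 = 30.

30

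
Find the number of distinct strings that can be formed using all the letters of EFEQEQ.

60

EFEQEQ has 6 letters with E appearing 3 times and Q appearing twice.
Dividing 6! = 720 by 3!·2! = 12 for the repeated letters gives 60.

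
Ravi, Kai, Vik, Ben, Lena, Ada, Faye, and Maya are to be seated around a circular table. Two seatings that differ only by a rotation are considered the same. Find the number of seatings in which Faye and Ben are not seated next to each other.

3600

All circular seatings of 8 people number (7)! = 5040.
Seatings with Faye beside Ben: treat them as a block with 2 internal orders, giving 2 × (6)! = 1440.
Subtracting, 5040 − 1440 = 3600.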